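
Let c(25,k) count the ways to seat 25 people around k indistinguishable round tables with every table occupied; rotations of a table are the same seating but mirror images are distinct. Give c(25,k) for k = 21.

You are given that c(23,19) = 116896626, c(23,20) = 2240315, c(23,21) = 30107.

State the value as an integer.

238810495

i=24: T(24,20)=116896626+23·2240315=168423871 | T(24,21)=2240315+23·30107=2932776
i=25: T(25,21)=168423871+24·2932776=238810495
Read c(25,21) = 238810495.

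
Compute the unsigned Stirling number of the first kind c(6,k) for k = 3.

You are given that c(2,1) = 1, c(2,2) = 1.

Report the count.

@3  (3,1):1·2+0→2, (3,2):1·2+1→3, (3,3):0·2+1→1
@4  (4,1):2·3+0→6, (4,2):3·3+2→11, (4,3):1·3+3→6
@5  (5,2):11·4+6→50, (5,3):6·4+11→35
@6  (6,3):35·5+50→225
Read c(6,3) = 225.

225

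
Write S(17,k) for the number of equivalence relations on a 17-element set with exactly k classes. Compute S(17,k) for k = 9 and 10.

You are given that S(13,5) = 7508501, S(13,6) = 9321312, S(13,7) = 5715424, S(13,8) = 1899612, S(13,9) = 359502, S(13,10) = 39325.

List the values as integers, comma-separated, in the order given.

@14  (14,6):9321312·6+7508501→63436373, (14,7):5715424·7+9321312→49329280, (14,8):1899612·8+5715424→20912320, (14,9):359502·9+1899612→5135130, (14,10):39325·10+359502→752752
@15  (15,7):49329280·7+63436373→408741333, (15,8):20912320·8+49329280→216627840, (15,9):5135130·9+20912320→67128490, (15,10):752752·10+5135130→12662650
@16  (16,8):216627840·8+408741333→2141764053, (16,9):67128490·9+216627840→820784250, (16,10):12662650·10+67128490→193754990
@17  (17,9):820784250·9+2141764053→9528822303, (17,10):193754990·10+820784250→2758334150
Read S(17,9) = 9528822303, S(17,10) = 2758334150.

9528822303, 2758334150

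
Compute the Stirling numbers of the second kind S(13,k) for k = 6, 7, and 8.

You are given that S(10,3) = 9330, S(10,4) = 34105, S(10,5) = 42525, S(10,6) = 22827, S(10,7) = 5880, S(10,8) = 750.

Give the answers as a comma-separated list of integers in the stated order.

9321312, 5715424, 1899612

@11  (11,4):34105·4+9330→145750, (11,5):42525·5+34105→246730, (11,6):22827·6+42525→179487, (11,7):5880·7+22827→63987, (11,8):750·8+5880→11880
@12  (12,5):246730·5+145750→1379400, (12,6):179487·6+246730→1323652, (12,7):63987·7+179487→627396, (12,8):11880·8+63987→159027
@13  (13,6):1323652·6+1379400→9321312, (13,7):627396·7+1323652→5715424, (13,8):159027·8+627396→1899612
Read S(13,6) = 9321312, S(13,7) = 5715424, S(13,8) = 1899612.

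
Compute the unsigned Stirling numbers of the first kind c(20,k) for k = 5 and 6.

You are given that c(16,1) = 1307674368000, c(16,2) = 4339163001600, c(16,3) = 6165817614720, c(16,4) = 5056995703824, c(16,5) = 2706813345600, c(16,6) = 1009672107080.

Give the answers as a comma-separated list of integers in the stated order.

371384787345228000, 161429736530118960

@17  (17,2):4339163001600·16+1307674368000→70734282393600, (17,3):6165817614720·16+4339163001600→102992244837120, (17,4):5056995703824·16+6165817614720→87077748875904, (17,5):2706813345600·16+5056995703824→48366009233424, (17,6):1009672107080·16+2706813345600→18861567058880
@18  (18,3):102992244837120·17+70734282393600→1821602444624640, (18,4):87077748875904·17+102992244837120→1583313975727488, (18,5):48366009233424·17+87077748875904→909299905844112, (18,6):18861567058880·17+48366009233424→369012649234384
@19  (19,4):1583313975727488·18+1821602444624640→30321254007719424, (19,5):909299905844112·18+1583313975727488→17950712280921504, (19,6):369012649234384·18+909299905844112→7551527592063024
@20  (20,5):17950712280921504·19+30321254007719424→371384787345228000, (20,6):7551527592063024·19+17950712280921504→161429736530118960
Read c(20,5) = 371384787345228000, c(20,6) = 161429736530118960.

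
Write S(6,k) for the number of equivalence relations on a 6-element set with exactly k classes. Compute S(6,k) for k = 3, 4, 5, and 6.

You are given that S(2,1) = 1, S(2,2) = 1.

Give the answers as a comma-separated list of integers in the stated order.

i=3: T(3,1)=0+1·1=1 | T(3,2)=1+2·1=3 | T(3,3)=1+3·0=1
i=4: T(4,1)=0+1·1=1 | T(4,2)=1+2·3=7 | T(4,3)=3+3·1=6 | T(4,4)=1+4·0=1
i=5: T(5,2)=1+2·7=15 | T(5,3)=7+3·6=25 | T(5,4)=6+4·1=10 | T(5,5)=1+5·0=1
i=6: T(6,3)=15+3·25=90 | T(6,4)=25+4·10=65 | T(6,5)=10+5·1=15 | T(6,6)=1+6·0=1
Read S(6,3) = 90, S(6,4) = 65, S(6,5) = 15, S(6,6) = 1.

90, 65, 15, 1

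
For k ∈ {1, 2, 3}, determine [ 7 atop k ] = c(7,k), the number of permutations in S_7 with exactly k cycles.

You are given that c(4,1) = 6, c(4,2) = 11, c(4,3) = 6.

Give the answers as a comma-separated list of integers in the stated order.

[5] T[5,1]:4*6+0=24 · T[5,2]:4*11+6=50 · T[5,3]:4*6+11=35
[6] T[6,1]:5*24+0=120 · T[6,2]:5*50+24=274 · T[6,3]:5*35+50=225
[7] T[7,1]:6*120+0=720 · T[7,2]:6*274+120=1764 · T[7,3]:6*225+274=1624
Read c(7,1) = 720, c(7,2) = 1764, c(7,3) = 1624.

720, 1764, 1624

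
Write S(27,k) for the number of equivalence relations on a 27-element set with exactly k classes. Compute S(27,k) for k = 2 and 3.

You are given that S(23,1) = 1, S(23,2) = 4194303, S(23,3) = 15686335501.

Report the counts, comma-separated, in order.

i=24: T(24,1)=0+1·1=1 | T(24,2)=1+2·4194303=8388607 | T(24,3)=4194303+3·15686335501=47063200806
i=25: T(25,1)=0+1·1=1 | T(25,2)=1+2·8388607=16777215 | T(25,3)=8388607+3·47063200806=141197991025
i=26: T(26,1)=0+1·1=1 | T(26,2)=1+2·16777215=33554431 | T(26,3)=16777215+3·141197991025=423610750290
i=27: T(27,2)=1+2·33554431=67108863 | T(27,3)=33554431+3·423610750290=1270865805301
Read S(27,2) = 67108863, S(27,3) = 1270865805301.

67108863, 1270865805301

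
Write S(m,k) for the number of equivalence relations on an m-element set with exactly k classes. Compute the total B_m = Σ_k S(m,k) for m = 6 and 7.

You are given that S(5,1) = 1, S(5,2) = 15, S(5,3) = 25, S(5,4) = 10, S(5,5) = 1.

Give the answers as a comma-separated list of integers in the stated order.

r6: T_6,1=1×1+0=1; T_6,2=2×15+1=31; T_6,3=3×25+15=90; T_6,4=4×10+25=65; T_6,5=5×1+10=15; T_6,6=6×0+1=1
r7: T_7,1=1×1+0=1; T_7,2=2×31+1=63; T_7,3=3×90+31=301; T_7,4=4×65+90=350; T_7,5=5×15+65=140; T_7,6=6×1+15=21; T_7,7=7×0+1=1
B_6 = ΣS(6,k) = 1+31+90+65+15+1 = 203
B_7 = ΣS(7,k) = 1+63+301+350+140+21+1 = 877

203, 877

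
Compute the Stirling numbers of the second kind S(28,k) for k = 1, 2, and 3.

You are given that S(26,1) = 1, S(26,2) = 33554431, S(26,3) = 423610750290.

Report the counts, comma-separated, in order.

1, 134217727, 3812664524766

r27: T_27,1=1×1+0=1; T_27,2=2×33554431+1=67108863; T_27,3=3×423610750290+33554431=1270865805301
r28: T_28,1=1×1+0=1; T_28,2=2×67108863+1=134217727; T_28,3=3×1270865805301+67108863=3812664524766
Read S(28,1) = 1, S(28,2) = 134217727, S(28,3) = 3812664524766.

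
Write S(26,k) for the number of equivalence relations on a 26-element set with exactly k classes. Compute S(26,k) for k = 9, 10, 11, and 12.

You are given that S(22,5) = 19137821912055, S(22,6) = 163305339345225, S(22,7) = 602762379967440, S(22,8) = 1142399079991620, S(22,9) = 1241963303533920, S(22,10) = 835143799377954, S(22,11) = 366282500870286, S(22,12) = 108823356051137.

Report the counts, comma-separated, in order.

11201516780955125625, 13199555372846848005, 10029078340998476760, 5149507353856958820

i=23: T(23,6)=19137821912055+6·163305339345225=998969857983405 | T(23,7)=163305339345225+7·602762379967440=4382641999117305 | T(23,8)=602762379967440+8·1142399079991620=9741955019900400 | T(23,9)=1142399079991620+9·1241963303533920=12320068811796900 | T(23,10)=1241963303533920+10·835143799377954=9593401297313460 | T(23,11)=835143799377954+11·366282500870286=4864251308951100 | T(23,12)=366282500870286+12·108823356051137=1672162773483930
i=24: T(24,7)=998969857983405+7·4382641999117305=31677463851804540 | T(24,8)=4382641999117305+8·9741955019900400=82318282158320505 | T(24,9)=9741955019900400+9·12320068811796900=120622574326072500 | T(24,10)=12320068811796900+10·9593401297313460=108254081784931500 | T(24,11)=9593401297313460+11·4864251308951100=63100165695775560 | T(24,12)=4864251308951100+12·1672162773483930=24930204590758260
i=25: T(25,8)=31677463851804540+8·82318282158320505=690223721118368580 | T(25,9)=82318282158320505+9·120622574326072500=1167921451092973005 | T(25,10)=120622574326072500+10·108254081784931500=1203163392175387500 | T(25,11)=108254081784931500+11·63100165695775560=802355904438462660 | T(25,12)=63100165695775560+12·24930204590758260=362262620784874680
i=26: T(26,9)=690223721118368580+9·1167921451092973005=11201516780955125625 | T(26,10)=1167921451092973005+10·1203163392175387500=13199555372846848005 | T(26,11)=1203163392175387500+11·802355904438462660=10029078340998476760 | T(26,12)=802355904438462660+12·362262620784874680=5149507353856958820
Read S(26,9) = 11201516780955125625, S(26,10) = 13199555372846848005, S(26,11) = 10029078340998476760, S(26,12) = 5149507353856958820.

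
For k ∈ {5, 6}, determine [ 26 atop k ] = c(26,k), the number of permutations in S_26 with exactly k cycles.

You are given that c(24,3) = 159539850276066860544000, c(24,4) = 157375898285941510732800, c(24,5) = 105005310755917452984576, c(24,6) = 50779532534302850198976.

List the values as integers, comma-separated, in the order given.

70874145319837672677196800, 35770355645907606826362624

row 25: T[25][4]=24·157375898285941510732800+159539850276066860544000=3936561409138663118131200  T[25][5]=24·105005310755917452984576+157375898285941510732800=2677503356427960382362624  T[25][6]=24·50779532534302850198976+105005310755917452984576=1323714091579185857760000
row 26: T[26][5]=25·2677503356427960382362624+3936561409138663118131200=70874145319837672677196800  T[26][6]=25·1323714091579185857760000+2677503356427960382362624=35770355645907606826362624
Read c(26,5) = 70874145319837672677196800, c(26,6) = 35770355645907606826362624.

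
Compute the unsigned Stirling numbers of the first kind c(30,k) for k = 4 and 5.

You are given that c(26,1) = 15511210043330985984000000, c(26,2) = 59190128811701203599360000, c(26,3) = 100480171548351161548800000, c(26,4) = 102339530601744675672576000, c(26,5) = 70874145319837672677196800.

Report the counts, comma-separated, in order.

i=27: T(27,1)=0+26·15511210043330985984000000=403291461126605635584000000 | T(27,2)=15511210043330985984000000+26·59190128811701203599360000=1554454559147562279567360000 | T(27,3)=59190128811701203599360000+26·100480171548351161548800000=2671674589068831403868160000 | T(27,4)=100480171548351161548800000+26·102339530601744675672576000=2761307967193712729035776000 | T(27,5)=102339530601744675672576000+26·70874145319837672677196800=1945067308917524165279692800
i=28: T(28,2)=403291461126605635584000000+27·1554454559147562279567360000=42373564558110787183902720000 | T(28,3)=1554454559147562279567360000+27·2671674589068831403868160000=73689668464006010184007680000 | T(28,4)=2671674589068831403868160000+27·2761307967193712729035776000=77226989703299075087834112000 | T(28,5)=2761307967193712729035776000+27·1945067308917524165279692800=55278125307966865191587481600
i=29: T(29,3)=42373564558110787183902720000+28·73689668464006010184007680000=2105684281550279072336117760000 | T(29,4)=73689668464006010184007680000+28·77226989703299075087834112000=2236045380156380112643362816000 | T(29,5)=77226989703299075087834112000+28·55278125307966865191587481600=1625014498326371300452283596800
i=30: T(30,4)=2105684281550279072336117760000+29·2236045380156380112643362816000=66951000306085302338993639424000 | T(30,5)=2236045380156380112643362816000+29·1625014498326371300452283596800=49361465831621147825759587123200
Read c(30,4) = 66951000306085302338993639424000, c(30,5) = 49361465831621147825759587123200.

66951000306085302338993639424000, 49361465831621147825759587123200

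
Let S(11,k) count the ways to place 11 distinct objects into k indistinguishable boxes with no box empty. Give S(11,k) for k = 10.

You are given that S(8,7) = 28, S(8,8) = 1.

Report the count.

55

r9: T_9,8=8×1+28=36; T_9,9=9×0+1=1
r10: T_10,9=9×1+36=45; T_10,10=10×0+1=1
r11: T_11,10=10×1+45=55
Read S(11,10) = 55.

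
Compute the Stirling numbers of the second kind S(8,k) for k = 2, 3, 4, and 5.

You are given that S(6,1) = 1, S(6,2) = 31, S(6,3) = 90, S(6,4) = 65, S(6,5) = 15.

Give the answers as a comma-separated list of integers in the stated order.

127, 966, 1701, 1050

[7] T[7,1]:1*1+0=1 · T[7,2]:2*31+1=63 · T[7,3]:3*90+31=301 · T[7,4]:4*65+90=350 · T[7,5]:5*15+65=140
[8] T[8,2]:2*63+1=127 · T[8,3]:3*301+63=966 · T[8,4]:4*350+301=1701 · T[8,5]:5*140+350=1050
Read S(8,2) = 127, S(8,3) = 966, S(8,4) = 1701, S(8,5) = 1050.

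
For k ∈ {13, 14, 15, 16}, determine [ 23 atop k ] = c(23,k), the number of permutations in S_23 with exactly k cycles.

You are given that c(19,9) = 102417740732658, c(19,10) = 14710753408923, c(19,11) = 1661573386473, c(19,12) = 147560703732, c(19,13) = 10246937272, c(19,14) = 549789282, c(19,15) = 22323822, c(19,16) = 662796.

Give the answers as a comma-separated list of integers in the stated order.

12363045847086207, 971250460939913, 62382416421941, 3256091103430

i=20: T(20,10)=102417740732658+19·14710753408923=381922055502195 | T(20,11)=14710753408923+19·1661573386473=46280647751910 | T(20,12)=1661573386473+19·147560703732=4465226757381 | T(20,13)=147560703732+19·10246937272=342252511900 | T(20,14)=10246937272+19·549789282=20692933630 | T(20,15)=549789282+19·22323822=973941900 | T(20,16)=22323822+19·662796=34916946
i=21: T(21,11)=381922055502195+20·46280647751910=1307535010540395 | T(21,12)=46280647751910+20·4465226757381=135585182899530 | T(21,13)=4465226757381+20·342252511900=11310276995381 | T(21,14)=342252511900+20·20692933630=756111184500 | T(21,15)=20692933630+20·973941900=40171771630 | T(21,16)=973941900+20·34916946=1672280820
i=22: T(22,12)=1307535010540395+21·135585182899530=4154823851430525 | T(22,13)=135585182899530+21·11310276995381=373100999802531 | T(22,14)=11310276995381+21·756111184500=27188611869881 | T(22,15)=756111184500+21·40171771630=1599718388730 | T(22,16)=40171771630+21·1672280820=75289668850
i=23: T(23,13)=4154823851430525+22·373100999802531=12363045847086207 | T(23,14)=373100999802531+22·27188611869881=971250460939913 | T(23,15)=27188611869881+22·1599718388730=62382416421941 | T(23,16)=1599718388730+22·75289668850=3256091103430
Read c(23,13) = 12363045847086207, c(23,14) = 971250460939913, c(23,15) = 62382416421941, c(23,16) = 3256091103430.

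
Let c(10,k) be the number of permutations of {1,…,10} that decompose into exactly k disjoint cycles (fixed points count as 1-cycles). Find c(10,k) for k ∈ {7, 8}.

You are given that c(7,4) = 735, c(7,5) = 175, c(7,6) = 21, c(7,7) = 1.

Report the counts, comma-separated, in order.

9450, 870

@8  (8,5):175·7+735→1960, (8,6):21·7+175→322, (8,7):1·7+21→28, (8,8):0·7+1→1
@9  (9,6):322·8+1960→4536, (9,7):28·8+322→546, (9,8):1·8+28→36
@10  (10,7):546·9+4536→9450, (10,8):36·9+546→870
Read c(10,7) = 9450, c(10,8) = 870.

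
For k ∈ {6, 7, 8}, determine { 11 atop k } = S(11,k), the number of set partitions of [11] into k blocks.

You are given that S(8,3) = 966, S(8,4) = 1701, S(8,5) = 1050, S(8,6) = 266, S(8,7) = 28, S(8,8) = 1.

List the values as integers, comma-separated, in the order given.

179487, 63987, 11880

i=9: T(9,4)=966+4·1701=7770 | T(9,5)=1701+5·1050=6951 | T(9,6)=1050+6·266=2646 | T(9,7)=266+7·28=462 | T(9,8)=28+8·1=36
i=10: T(10,5)=7770+5·6951=42525 | T(10,6)=6951+6·2646=22827 | T(10,7)=2646+7·462=5880 | T(10,8)=462+8·36=750
i=11: T(11,6)=42525+6·22827=179487 | T(11,7)=22827+7·5880=63987 | T(11,8)=5880+8·750=11880
Read S(11,6) = 179487, S(11,7) = 63987, S(11,8) = 11880.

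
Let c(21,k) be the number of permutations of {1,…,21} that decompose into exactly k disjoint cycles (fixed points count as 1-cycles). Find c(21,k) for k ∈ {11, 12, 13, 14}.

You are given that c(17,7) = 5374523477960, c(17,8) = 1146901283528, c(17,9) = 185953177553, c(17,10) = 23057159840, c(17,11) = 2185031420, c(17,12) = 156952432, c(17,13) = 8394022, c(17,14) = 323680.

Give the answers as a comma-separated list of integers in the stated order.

r18: T_18,8=17×1146901283528+5374523477960=24871845297936; T_18,9=17×185953177553+1146901283528=4308105301929; T_18,10=17×23057159840+185953177553=577924894833; T_18,11=17×2185031420+23057159840=60202693980; T_18,12=17×156952432+2185031420=4853222764; T_18,13=17×8394022+156952432=299650806; T_18,14=17×323680+8394022=13896582
r19: T_19,9=18×4308105301929+24871845297936=102417740732658; T_19,10=18×577924894833+4308105301929=14710753408923; T_19,11=18×60202693980+577924894833=1661573386473; T_19,12=18×4853222764+60202693980=147560703732; T_19,13=18×299650806+4853222764=10246937272; T_19,14=18×13896582+299650806=549789282
r20: T_20,10=19×14710753408923+102417740732658=381922055502195; T_20,11=19×1661573386473+14710753408923=46280647751910; T_20,12=19×147560703732+1661573386473=4465226757381; T_20,13=19×10246937272+147560703732=342252511900; T_20,14=19×549789282+10246937272=20692933630
r21: T_21,11=20×46280647751910+381922055502195=1307535010540395; T_21,12=20×4465226757381+46280647751910=135585182899530; T_21,13=20×342252511900+4465226757381=11310276995381; T_21,14=20×20692933630+342252511900=756111184500
Read c(21,11) = 1307535010540395, c(21,12) = 135585182899530, c(21,13) = 11310276995381, c(21,14) = 756111184500.

1307535010540395, 135585182899530, 11310276995381, 756111184500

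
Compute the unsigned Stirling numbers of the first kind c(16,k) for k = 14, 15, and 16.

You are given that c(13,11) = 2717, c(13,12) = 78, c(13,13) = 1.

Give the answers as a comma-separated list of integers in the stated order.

6580, 120, 1

r14: T_14,12=13×78+2717=3731; T_14,13=13×1+78=91; T_14,14=13×0+1=1
r15: T_15,13=14×91+3731=5005; T_15,14=14×1+91=105; T_15,15=14×0+1=1
r16: T_16,14=15×105+5005=6580; T_16,15=15×1+105=120; T_16,16=15×0+1=1
Read c(16,14) = 6580, c(16,15) = 120, c(16,16) = 1.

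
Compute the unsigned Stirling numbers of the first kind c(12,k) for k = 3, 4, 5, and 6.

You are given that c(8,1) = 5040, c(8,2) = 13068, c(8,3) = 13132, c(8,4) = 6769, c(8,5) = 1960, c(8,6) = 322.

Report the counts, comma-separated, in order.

[9] T[9,1]:8*5040+0=40320 · T[9,2]:8*13068+5040=109584 · T[9,3]:8*13132+13068=118124 · T[9,4]:8*6769+13132=67284 · T[9,5]:8*1960+6769=22449 · T[9,6]:8*322+1960=4536
[10] T[10,1]:9*40320+0=362880 · T[10,2]:9*109584+40320=1026576 · T[10,3]:9*118124+109584=1172700 · T[10,4]:9*67284+118124=723680 · T[10,5]:9*22449+67284=269325 · T[10,6]:9*4536+22449=63273
[11] T[11,2]:10*1026576+362880=10628640 · T[11,3]:10*1172700+1026576=12753576 · T[11,4]:10*723680+1172700=8409500 · T[11,5]:10*269325+723680=3416930 · T[11,6]:10*63273+269325=902055
[12] T[12,3]:11*12753576+10628640=150917976 · T[12,4]:11*8409500+12753576=105258076 · T[12,5]:11*3416930+8409500=45995730 · T[12,6]:11*902055+3416930=13339535
Read c(12,3) = 150917976, c(12,4) = 105258076, c(12,5) = 45995730, c(12,6) = 13339535.

150917976, 105258076, 45995730, 13339535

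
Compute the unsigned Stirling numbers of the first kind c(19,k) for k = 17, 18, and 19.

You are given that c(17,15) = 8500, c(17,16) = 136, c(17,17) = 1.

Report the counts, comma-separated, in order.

row 18: T[18][16]=17·136+8500=10812  T[18][17]=17·1+136=153  T[18][18]=17·0+1=1
row 19: T[19][17]=18·153+10812=13566  T[19][18]=18·1+153=171  T[19][19]=18·0+1=1
Read c(19,17) = 13566, c(19,18) = 171, c(19,19) = 1.

13566, 171, 1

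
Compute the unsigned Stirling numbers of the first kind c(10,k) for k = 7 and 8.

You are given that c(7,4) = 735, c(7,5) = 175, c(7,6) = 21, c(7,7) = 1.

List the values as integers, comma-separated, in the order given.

r8: T_8,5=7×175+735=1960; T_8,6=7×21+175=322; T_8,7=7×1+21=28; T_8,8=7×0+1=1
r9: T_9,6=8×322+1960=4536; T_9,7=8×28+322=546; T_9,8=8×1+28=36
r10: T_10,7=9×546+4536=9450; T_10,8=9×36+546=870
Read c(10,7) = 9450, c(10,8) = 870.

9450, 870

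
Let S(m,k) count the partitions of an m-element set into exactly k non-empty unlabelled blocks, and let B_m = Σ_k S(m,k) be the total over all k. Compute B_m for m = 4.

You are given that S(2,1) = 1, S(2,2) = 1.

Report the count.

[3] T[3,1]:1*1+0=1 · T[3,2]:2*1+1=3 · T[3,3]:3*0+1=1
[4] T[4,1]:1*1+0=1 · T[4,2]:2*3+1=7 · T[4,3]:3*1+3=6 · T[4,4]:4*0+1=1
B_4 = ΣS(4,k) = 1+7+6+1 = 15

15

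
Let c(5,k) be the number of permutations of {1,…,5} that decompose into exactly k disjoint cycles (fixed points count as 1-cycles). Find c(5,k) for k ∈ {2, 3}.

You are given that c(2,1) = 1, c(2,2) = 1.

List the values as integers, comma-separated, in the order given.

i=3: T(3,1)=0+2·1=2 | T(3,2)=1+2·1=3 | T(3,3)=1+2·0=1
i=4: T(4,1)=0+3·2=6 | T(4,2)=2+3·3=11 | T(4,3)=3+3·1=6
i=5: T(5,2)=6+4·11=50 | T(5,3)=11+4·6=35
Read c(5,2) = 50, c(5,3) = 35.

50, 35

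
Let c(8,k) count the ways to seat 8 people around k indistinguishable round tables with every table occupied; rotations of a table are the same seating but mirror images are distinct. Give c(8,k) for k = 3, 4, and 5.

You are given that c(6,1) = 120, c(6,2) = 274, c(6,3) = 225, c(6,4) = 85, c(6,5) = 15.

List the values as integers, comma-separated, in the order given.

13132, 6769, 1960

i=7: T(7,2)=120+6·274=1764 | T(7,3)=274+6·225=1624 | T(7,4)=225+6·85=735 | T(7,5)=85+6·15=175
i=8: T(8,3)=1764+7·1624=13132 | T(8,4)=1624+7·735=6769 | T(8,5)=735+7·175=1960
Read c(8,3) = 13132, c(8,4) = 6769, c(8,5) = 1960.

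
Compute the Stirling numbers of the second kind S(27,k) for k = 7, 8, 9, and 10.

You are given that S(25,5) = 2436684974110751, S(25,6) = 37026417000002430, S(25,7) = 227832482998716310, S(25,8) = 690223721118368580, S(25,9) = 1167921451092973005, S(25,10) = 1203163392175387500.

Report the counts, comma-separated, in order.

row 26: T[26][6]=6·37026417000002430+2436684974110751=224595186974125331  T[26][7]=7·227832482998716310+37026417000002430=1631853797991016600  T[26][8]=8·690223721118368580+227832482998716310=5749622251945664950  T[26][9]=9·1167921451092973005+690223721118368580=11201516780955125625  T[26][10]=10·1203163392175387500+1167921451092973005=13199555372846848005
row 27: T[27][7]=7·1631853797991016600+224595186974125331=11647571772911241531  T[27][8]=8·5749622251945664950+1631853797991016600=47628831813556336200  T[27][9]=9·11201516780955125625+5749622251945664950=106563273280541795575  T[27][10]=10·13199555372846848005+11201516780955125625=143197070509423605675
Read S(27,7) = 11647571772911241531, S(27,8) = 47628831813556336200, S(27,9) = 106563273280541795575, S(27,10) = 143197070509423605675.

11647571772911241531, 47628831813556336200, 106563273280541795575, 143197070509423605675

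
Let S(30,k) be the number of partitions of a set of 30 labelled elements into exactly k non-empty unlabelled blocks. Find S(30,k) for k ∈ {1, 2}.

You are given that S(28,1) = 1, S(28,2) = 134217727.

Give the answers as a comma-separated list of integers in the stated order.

@29  (29,1):1·1+0→1, (29,2):134217727·2+1→268435455
@30  (30,1):1·1+0→1, (30,2):268435455·2+1→536870911
Read S(30,1) = 1, S(30,2) = 536870911.

1, 536870911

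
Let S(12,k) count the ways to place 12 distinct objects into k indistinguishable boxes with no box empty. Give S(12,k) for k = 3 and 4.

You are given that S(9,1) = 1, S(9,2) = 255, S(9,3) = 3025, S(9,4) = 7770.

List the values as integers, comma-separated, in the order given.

86526, 611501

[10] T[10,1]:1*1+0=1 · T[10,2]:2*255+1=511 · T[10,3]:3*3025+255=9330 · T[10,4]:4*7770+3025=34105
[11] T[11,2]:2*511+1=1023 · T[11,3]:3*9330+511=28501 · T[11,4]:4*34105+9330=145750
[12] T[12,3]:3*28501+1023=86526 · T[12,4]:4*145750+28501=611501
Read S(12,3) = 86526, S(12,4) = 611501.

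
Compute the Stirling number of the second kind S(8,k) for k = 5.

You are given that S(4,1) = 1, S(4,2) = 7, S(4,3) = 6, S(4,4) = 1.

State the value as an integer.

[5] T[5,2]:2*7+1=15 · T[5,3]:3*6+7=25 · T[5,4]:4*1+6=10 · T[5,5]:5*0+1=1
[6] T[6,3]:3*25+15=90 · T[6,4]:4*10+25=65 · T[6,5]:5*1+10=15
[7] T[7,4]:4*65+90=350 · T[7,5]:5*15+65=140
[8] T[8,5]:5*140+350=1050
Read S(8,5) = 1050.

1050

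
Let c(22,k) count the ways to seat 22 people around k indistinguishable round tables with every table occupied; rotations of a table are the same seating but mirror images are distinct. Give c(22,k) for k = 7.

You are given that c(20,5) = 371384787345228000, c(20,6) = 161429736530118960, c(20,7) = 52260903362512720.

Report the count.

r21: T_21,6=20×161429736530118960+371384787345228000=3599979517947607200; T_21,7=20×52260903362512720+161429736530118960=1206647803780373360
r22: T_22,7=21×1206647803780373360+3599979517947607200=28939583397335447760
Read c(22,7) = 28939583397335447760.

28939583397335447760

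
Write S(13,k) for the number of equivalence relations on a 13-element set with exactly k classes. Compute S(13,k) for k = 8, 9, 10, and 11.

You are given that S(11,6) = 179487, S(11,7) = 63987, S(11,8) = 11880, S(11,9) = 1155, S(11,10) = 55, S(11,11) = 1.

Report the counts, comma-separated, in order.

[12] T[12,7]:7*63987+179487=627396 · T[12,8]:8*11880+63987=159027 · T[12,9]:9*1155+11880=22275 · T[12,10]:10*55+1155=1705 · T[12,11]:11*1+55=66
[13] T[13,8]:8*159027+627396=1899612 · T[13,9]:9*22275+159027=359502 · T[13,10]:10*1705+22275=39325 · T[13,11]:11*66+1705=2431
Read S(13,8) = 1899612, S(13,9) = 359502, S(13,10) = 39325, S(13,11) = 2431.

1899612, 359502, 39325, 2431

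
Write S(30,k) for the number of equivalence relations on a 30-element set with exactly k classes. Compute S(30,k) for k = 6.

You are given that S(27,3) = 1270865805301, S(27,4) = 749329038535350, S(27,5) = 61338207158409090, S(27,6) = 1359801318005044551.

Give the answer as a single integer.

299310102746948685757

i=28: T(28,4)=1270865805301+4·749329038535350=2998587019946701 | T(28,5)=749329038535350+5·61338207158409090=307440364830580800 | T(28,6)=61338207158409090+6·1359801318005044551=8220146115188676396
i=29: T(29,5)=2998587019946701+5·307440364830580800=1540200411172850701 | T(29,6)=307440364830580800+6·8220146115188676396=49628317055962639176
i=30: T(30,6)=1540200411172850701+6·49628317055962639176=299310102746948685757
Read S(30,6) = 299310102746948685757.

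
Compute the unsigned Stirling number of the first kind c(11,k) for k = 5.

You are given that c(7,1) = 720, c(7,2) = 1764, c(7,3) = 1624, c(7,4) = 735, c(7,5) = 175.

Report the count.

3416930

r8: T_8,2=7×1764+720=13068; T_8,3=7×1624+1764=13132; T_8,4=7×735+1624=6769; T_8,5=7×175+735=1960
r9: T_9,3=8×13132+13068=118124; T_9,4=8×6769+13132=67284; T_9,5=8×1960+6769=22449
r10: T_10,4=9×67284+118124=723680; T_10,5=9×22449+67284=269325
r11: T_11,5=10×269325+723680=3416930
Read c(11,5) = 3416930.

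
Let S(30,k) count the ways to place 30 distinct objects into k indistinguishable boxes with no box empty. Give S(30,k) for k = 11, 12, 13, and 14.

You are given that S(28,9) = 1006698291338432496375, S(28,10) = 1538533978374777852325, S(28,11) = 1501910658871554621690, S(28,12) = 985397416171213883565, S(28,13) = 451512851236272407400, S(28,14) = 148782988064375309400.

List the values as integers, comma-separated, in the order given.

i=29: T(29,10)=1006698291338432496375+10·1538533978374777852325=16392038075086211019625 | T(29,11)=1538533978374777852325+11·1501910658871554621690=18059551225961878690915 | T(29,12)=1501910658871554621690+12·985397416171213883565=13326679652926121224470 | T(29,13)=985397416171213883565+13·451512851236272407400=6855064482242755179765 | T(29,14)=451512851236272407400+14·148782988064375309400=2534474684137526739000
i=30: T(30,11)=16392038075086211019625+11·18059551225961878690915=215047101560666876619690 | T(30,12)=18059551225961878690915+12·13326679652926121224470=177979707061075333384555 | T(30,13)=13326679652926121224470+13·6855064482242755179765=102442517922081938561415 | T(30,14)=6855064482242755179765+14·2534474684137526739000=42337710060168129525765
Read S(30,11) = 215047101560666876619690, S(30,12) = 177979707061075333384555, S(30,13) = 102442517922081938561415, S(30,14) = 42337710060168129525765.

215047101560666876619690, 177979707061075333384555, 102442517922081938561415, 42337710060168129525765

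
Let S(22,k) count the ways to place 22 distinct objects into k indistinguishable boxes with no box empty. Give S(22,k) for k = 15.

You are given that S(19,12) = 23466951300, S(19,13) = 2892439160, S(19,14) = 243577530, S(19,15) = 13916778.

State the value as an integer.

345615943200

row 20: T[20][13]=13·2892439160+23466951300=61068660380  T[20][14]=14·243577530+2892439160=6302524580  T[20][15]=15·13916778+243577530=452329200
row 21: T[21][14]=14·6302524580+61068660380=149304004500  T[21][15]=15·452329200+6302524580=13087462580
row 22: T[22][15]=15·13087462580+149304004500=345615943200
Read S(22,15) = 345615943200.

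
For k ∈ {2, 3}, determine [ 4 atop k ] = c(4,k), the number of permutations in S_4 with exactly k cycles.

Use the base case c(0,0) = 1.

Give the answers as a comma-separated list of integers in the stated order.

11, 6

@1  (1,1):0·0+1→1
@2  (2,1):1·1+0→1, (2,2):0·1+1→1
@3  (3,1):1·2+0→2, (3,2):1·2+1→3, (3,3):0·2+1→1
@4  (4,2):3·3+2→11, (4,3):1·3+3→6
Read c(4,2) = 11, c(4,3) = 6.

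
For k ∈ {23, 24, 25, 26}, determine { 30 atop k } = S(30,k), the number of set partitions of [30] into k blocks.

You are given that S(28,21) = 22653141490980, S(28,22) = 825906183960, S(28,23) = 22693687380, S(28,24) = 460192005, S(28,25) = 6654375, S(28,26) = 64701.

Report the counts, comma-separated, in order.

i=29: T(29,22)=22653141490980+22·825906183960=40823077538100 | T(29,23)=825906183960+23·22693687380=1347860993700 | T(29,24)=22693687380+24·460192005=33738295500 | T(29,25)=460192005+25·6654375=626551380 | T(29,26)=6654375+26·64701=8336601
i=30: T(30,23)=40823077538100+23·1347860993700=71823880393200 | T(30,24)=1347860993700+24·33738295500=2157580085700 | T(30,25)=33738295500+25·626551380=49402080000 | T(30,26)=626551380+26·8336601=843303006
Read S(30,23) = 71823880393200, S(30,24) = 2157580085700, S(30,25) = 49402080000, S(30,26) = 843303006.

71823880393200, 2157580085700, 49402080000, 843303006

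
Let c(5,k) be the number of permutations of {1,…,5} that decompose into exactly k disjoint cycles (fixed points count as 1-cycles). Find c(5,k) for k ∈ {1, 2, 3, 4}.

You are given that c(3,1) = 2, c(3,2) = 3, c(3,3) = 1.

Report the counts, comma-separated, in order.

r4: T_4,1=3×2+0=6; T_4,2=3×3+2=11; T_4,3=3×1+3=6; T_4,4=3×0+1=1
r5: T_5,1=4×6+0=24; T_5,2=4×11+6=50; T_5,3=4×6+11=35; T_5,4=4×1+6=10
Read c(5,1) = 24, c(5,2) = 50, c(5,3) = 35, c(5,4) = 10.

24, 50, 35, 10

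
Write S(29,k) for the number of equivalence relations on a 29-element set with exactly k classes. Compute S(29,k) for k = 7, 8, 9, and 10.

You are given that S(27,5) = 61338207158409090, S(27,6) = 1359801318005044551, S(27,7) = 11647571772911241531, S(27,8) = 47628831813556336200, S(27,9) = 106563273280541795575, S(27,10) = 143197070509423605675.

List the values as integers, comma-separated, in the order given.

588469772213874823272, 3224318613979279184316, 9452962848327254398506, 16392038075086211019625

r28: T_28,6=6×1359801318005044551+61338207158409090=8220146115188676396; T_28,7=7×11647571772911241531+1359801318005044551=82892803728383735268; T_28,8=8×47628831813556336200+11647571772911241531=392678226281361931131; T_28,9=9×106563273280541795575+47628831813556336200=1006698291338432496375; T_28,10=10×143197070509423605675+106563273280541795575=1538533978374777852325
r29: T_29,7=7×82892803728383735268+8220146115188676396=588469772213874823272; T_29,8=8×392678226281361931131+82892803728383735268=3224318613979279184316; T_29,9=9×1006698291338432496375+392678226281361931131=9452962848327254398506; T_29,10=10×1538533978374777852325+1006698291338432496375=16392038075086211019625
Read S(29,7) = 588469772213874823272, S(29,8) = 3224318613979279184316, S(29,9) = 9452962848327254398506, S(29,10) = 16392038075086211019625.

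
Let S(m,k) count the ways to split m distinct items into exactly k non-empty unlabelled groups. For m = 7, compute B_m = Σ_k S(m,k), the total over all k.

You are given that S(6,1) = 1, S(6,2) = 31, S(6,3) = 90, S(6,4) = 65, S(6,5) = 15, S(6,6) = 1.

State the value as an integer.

877

i=7: T(7,1)=0+1·1=1 | T(7,2)=1+2·31=63 | T(7,3)=31+3·90=301 | T(7,4)=90+4·65=350 | T(7,5)=65+5·15=140 | T(7,6)=15+6·1=21 | T(7,7)=1+7·0=1
B_7 = ΣS(7,k) = 1+63+301+350+140+21+1 = 877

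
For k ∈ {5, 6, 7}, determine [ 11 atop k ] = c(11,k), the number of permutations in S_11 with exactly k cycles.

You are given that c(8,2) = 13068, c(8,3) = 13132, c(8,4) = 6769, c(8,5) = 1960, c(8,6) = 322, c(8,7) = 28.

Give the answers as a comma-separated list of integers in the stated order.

3416930, 902055, 157773

row 9: T[9][3]=8·13132+13068=118124  T[9][4]=8·6769+13132=67284  T[9][5]=8·1960+6769=22449  T[9][6]=8·322+1960=4536  T[9][7]=8·28+322=546
row 10: T[10][4]=9·67284+118124=723680  T[10][5]=9·22449+67284=269325  T[10][6]=9·4536+22449=63273  T[10][7]=9·546+4536=9450
row 11: T[11][5]=10·269325+723680=3416930  T[11][6]=10·63273+269325=902055  T[11][7]=10·9450+63273=157773
Read c(11,5) = 3416930, c(11,6) = 902055, c(11,7) = 157773.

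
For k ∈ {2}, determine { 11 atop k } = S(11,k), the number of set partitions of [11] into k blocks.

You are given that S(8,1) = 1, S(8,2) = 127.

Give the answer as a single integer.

@9  (9,1):1·1+0→1, (9,2):127·2+1→255
@10  (10,1):1·1+0→1, (10,2):255·2+1→511
@11  (11,2):511·2+1→1023
Read S(11,2) = 1023.

1023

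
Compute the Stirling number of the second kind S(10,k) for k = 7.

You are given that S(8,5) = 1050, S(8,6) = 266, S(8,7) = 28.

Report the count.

row 9: T[9][6]=6·266+1050=2646  T[9][7]=7·28+266=462
row 10: T[10][7]=7·462+2646=5880
Read S(10,7) = 5880.

5880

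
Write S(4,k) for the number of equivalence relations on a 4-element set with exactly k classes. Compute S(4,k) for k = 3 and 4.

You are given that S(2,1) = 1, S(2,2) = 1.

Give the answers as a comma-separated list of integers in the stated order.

6, 1

r3: T_3,2=2×1+1=3; T_3,3=3×0+1=1
r4: T_4,3=3×1+3=6; T_4,4=4×0+1=1
Read S(4,3) = 6, S(4,4) = 1.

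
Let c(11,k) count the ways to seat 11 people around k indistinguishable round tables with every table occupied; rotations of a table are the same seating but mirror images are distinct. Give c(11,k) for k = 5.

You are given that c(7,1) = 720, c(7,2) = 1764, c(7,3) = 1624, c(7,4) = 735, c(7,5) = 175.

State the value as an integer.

@8  (8,2):1764·7+720→13068, (8,3):1624·7+1764→13132, (8,4):735·7+1624→6769, (8,5):175·7+735→1960
@9  (9,3):13132·8+13068→118124, (9,4):6769·8+13132→67284, (9,5):1960·8+6769→22449
@10  (10,4):67284·9+118124→723680, (10,5):22449·9+67284→269325
@11  (11,5):269325·10+723680→3416930
Read c(11,5) = 3416930.

3416930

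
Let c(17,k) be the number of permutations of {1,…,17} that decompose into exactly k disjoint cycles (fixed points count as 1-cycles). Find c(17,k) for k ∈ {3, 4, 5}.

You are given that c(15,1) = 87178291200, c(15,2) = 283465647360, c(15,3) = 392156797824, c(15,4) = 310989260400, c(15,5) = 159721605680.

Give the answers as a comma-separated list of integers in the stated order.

@16  (16,2):283465647360·15+87178291200→4339163001600, (16,3):392156797824·15+283465647360→6165817614720, (16,4):310989260400·15+392156797824→5056995703824, (16,5):159721605680·15+310989260400→2706813345600
@17  (17,3):6165817614720·16+4339163001600→102992244837120, (17,4):5056995703824·16+6165817614720→87077748875904, (17,5):2706813345600·16+5056995703824→48366009233424
Read c(17,3) = 102992244837120, c(17,4) = 87077748875904, c(17,5) = 48366009233424.

102992244837120, 87077748875904, 48366009233424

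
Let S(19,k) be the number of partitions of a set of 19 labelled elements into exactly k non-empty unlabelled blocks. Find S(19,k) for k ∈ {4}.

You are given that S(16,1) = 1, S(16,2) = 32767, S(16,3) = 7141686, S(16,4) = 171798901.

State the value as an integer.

row 17: T[17][2]=2·32767+1=65535  T[17][3]=3·7141686+32767=21457825  T[17][4]=4·171798901+7141686=694337290
row 18: T[18][3]=3·21457825+65535=64439010  T[18][4]=4·694337290+21457825=2798806985
row 19: T[19][4]=4·2798806985+64439010=11259666950
Read S(19,4) = 11259666950.

11259666950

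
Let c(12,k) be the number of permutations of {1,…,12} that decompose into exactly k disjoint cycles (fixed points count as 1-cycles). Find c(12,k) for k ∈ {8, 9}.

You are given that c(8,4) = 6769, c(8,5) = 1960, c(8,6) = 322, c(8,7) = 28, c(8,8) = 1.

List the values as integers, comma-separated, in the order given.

@9  (9,5):1960·8+6769→22449, (9,6):322·8+1960→4536, (9,7):28·8+322→546, (9,8):1·8+28→36, (9,9):0·8+1→1
@10  (10,6):4536·9+22449→63273, (10,7):546·9+4536→9450, (10,8):36·9+546→870, (10,9):1·9+36→45
@11  (11,7):9450·10+63273→157773, (11,8):870·10+9450→18150, (11,9):45·10+870→1320
@12  (12,8):18150·11+157773→357423, (12,9):1320·11+18150→32670
Read c(12,8) = 357423, c(12,9) = 32670.

357423, 32670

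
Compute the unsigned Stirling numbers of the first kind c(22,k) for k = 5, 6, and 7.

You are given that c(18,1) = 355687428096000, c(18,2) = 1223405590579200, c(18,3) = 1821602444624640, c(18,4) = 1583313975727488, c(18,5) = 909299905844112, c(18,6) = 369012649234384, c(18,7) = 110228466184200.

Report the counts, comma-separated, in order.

181664979520697076096, 83637381699544802976, 28939583397335447760

@19  (19,2):1223405590579200·18+355687428096000→22376988058521600, (19,3):1821602444624640·18+1223405590579200→34012249593822720, (19,4):1583313975727488·18+1821602444624640→30321254007719424, (19,5):909299905844112·18+1583313975727488→17950712280921504, (19,6):369012649234384·18+909299905844112→7551527592063024, (19,7):110228466184200·18+369012649234384→2353125040549984
@20  (20,3):34012249593822720·19+22376988058521600→668609730341153280, (20,4):30321254007719424·19+34012249593822720→610116075740491776, (20,5):17950712280921504·19+30321254007719424→371384787345228000, (20,6):7551527592063024·19+17950712280921504→161429736530118960, (20,7):2353125040549984·19+7551527592063024→52260903362512720
@21  (21,4):610116075740491776·20+668609730341153280→12870931245150988800, (21,5):371384787345228000·20+610116075740491776→8037811822645051776, (21,6):161429736530118960·20+371384787345228000→3599979517947607200, (21,7):52260903362512720·20+161429736530118960→1206647803780373360
@22  (22,5):8037811822645051776·21+12870931245150988800→181664979520697076096, (22,6):3599979517947607200·21+8037811822645051776→83637381699544802976, (22,7):1206647803780373360·21+3599979517947607200→28939583397335447760
Read c(22,5) = 181664979520697076096, c(22,6) = 83637381699544802976, c(22,7) = 28939583397335447760.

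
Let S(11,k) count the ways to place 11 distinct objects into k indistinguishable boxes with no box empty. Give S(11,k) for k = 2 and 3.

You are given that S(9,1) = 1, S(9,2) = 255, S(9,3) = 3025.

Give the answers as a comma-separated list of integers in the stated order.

r10: T_10,1=1×1+0=1; T_10,2=2×255+1=511; T_10,3=3×3025+255=9330
r11: T_11,2=2×511+1=1023; T_11,3=3×9330+511=28501
Read S(11,2) = 1023, S(11,3) = 28501.

1023, 28501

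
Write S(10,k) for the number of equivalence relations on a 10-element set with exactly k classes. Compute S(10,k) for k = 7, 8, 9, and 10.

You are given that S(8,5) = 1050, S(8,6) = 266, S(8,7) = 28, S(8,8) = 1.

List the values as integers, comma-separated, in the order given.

@9  (9,6):266·6+1050→2646, (9,7):28·7+266→462, (9,8):1·8+28→36, (9,9):0·9+1→1
@10  (10,7):462·7+2646→5880, (10,8):36·8+462→750, (10,9):1·9+36→45, (10,10):0·10+1→1
Read S(10,7) = 5880, S(10,8) = 750, S(10,9) = 45, S(10,10) = 1.

5880, 750, 45, 1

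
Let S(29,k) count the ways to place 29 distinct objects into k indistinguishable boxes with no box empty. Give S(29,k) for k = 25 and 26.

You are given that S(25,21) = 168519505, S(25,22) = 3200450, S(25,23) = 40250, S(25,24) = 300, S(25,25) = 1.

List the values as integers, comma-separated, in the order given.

[26] T[26,22]:22*3200450+168519505=238929405 · T[26,23]:23*40250+3200450=4126200 · T[26,24]:24*300+40250=47450 · T[26,25]:25*1+300=325 · T[26,26]:26*0+1=1
[27] T[27,23]:23*4126200+238929405=333832005 · T[27,24]:24*47450+4126200=5265000 · T[27,25]:25*325+47450=55575 · T[27,26]:26*1+325=351
[28] T[28,24]:24*5265000+333832005=460192005 · T[28,25]:25*55575+5265000=6654375 · T[28,26]:26*351+55575=64701
[29] T[29,25]:25*6654375+460192005=626551380 · T[29,26]:26*64701+6654375=8336601
Read S(29,25) = 626551380, S(29,26) = 8336601.

626551380, 8336601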